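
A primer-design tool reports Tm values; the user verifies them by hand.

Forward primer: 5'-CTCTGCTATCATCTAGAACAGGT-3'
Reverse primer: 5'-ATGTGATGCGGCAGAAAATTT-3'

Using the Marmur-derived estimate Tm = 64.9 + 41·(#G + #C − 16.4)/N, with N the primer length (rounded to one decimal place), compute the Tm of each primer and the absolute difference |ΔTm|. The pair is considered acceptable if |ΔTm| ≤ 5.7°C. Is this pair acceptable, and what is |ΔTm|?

Forward: G+C = 10, N = 23 → Tm = 64.9 + 41·(10 − 16.4)/23 = 53.5°C.
Reverse: G+C = 8, N = 21 → Tm = 64.9 + 41·(8 − 16.4)/21 = 48.5°C.
|ΔTm| = |53.5 − 48.5| = 5.0°C, ≤ 5.7°C.

|ΔTm| = 5.0°C; the pair is acceptable.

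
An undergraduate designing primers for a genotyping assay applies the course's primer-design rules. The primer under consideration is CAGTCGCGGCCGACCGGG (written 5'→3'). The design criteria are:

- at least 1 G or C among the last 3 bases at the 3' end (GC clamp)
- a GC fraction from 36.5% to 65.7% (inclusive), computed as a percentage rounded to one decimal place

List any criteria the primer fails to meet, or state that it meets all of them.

Fails: GC content.

Base counts: A=2, T=1, G=8, C=7 (length 18).
GC clamp: 3' end GGG has 3 G/C ✓
GC content: GC 15/18 = 83.3%, outside 36.5–65.7% ✗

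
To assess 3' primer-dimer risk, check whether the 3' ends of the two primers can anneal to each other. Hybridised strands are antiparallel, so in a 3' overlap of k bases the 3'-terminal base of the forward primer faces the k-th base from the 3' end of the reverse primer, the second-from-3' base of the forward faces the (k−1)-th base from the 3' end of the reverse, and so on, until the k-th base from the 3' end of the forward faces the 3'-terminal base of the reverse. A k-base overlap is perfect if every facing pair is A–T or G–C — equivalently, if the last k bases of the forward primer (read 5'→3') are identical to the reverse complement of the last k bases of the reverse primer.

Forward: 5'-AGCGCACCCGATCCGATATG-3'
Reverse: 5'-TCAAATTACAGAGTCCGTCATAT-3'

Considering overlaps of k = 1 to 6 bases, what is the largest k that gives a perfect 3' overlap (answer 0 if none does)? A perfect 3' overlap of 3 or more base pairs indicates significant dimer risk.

Last 6 bases (5'→3') — forward …GATATG, reverse …TCATAT.
Reverse complement of the reverse primer's last 6 bases: ATATGA; its first k bases are the reverse complement of the reverse primer's last k bases, so a perfect k-base overlap needs the forward primer's last k bases to equal them.
Comparing (forward last k vs required): k=1: G vs A ✗; k=2: TG vs AT ✗; k=3: ATG vs ATA ✗; k=4: TATG vs ATAT ✗; k=5: ATATG vs ATATG ✓; k=6: GATATG vs ATATGA ✗.
Only k = 5 is perfect, so the longest perfect 3' overlap is 5.

Longest perfect overlap: 5 complementary base pairs; significant dimer risk (threshold 3).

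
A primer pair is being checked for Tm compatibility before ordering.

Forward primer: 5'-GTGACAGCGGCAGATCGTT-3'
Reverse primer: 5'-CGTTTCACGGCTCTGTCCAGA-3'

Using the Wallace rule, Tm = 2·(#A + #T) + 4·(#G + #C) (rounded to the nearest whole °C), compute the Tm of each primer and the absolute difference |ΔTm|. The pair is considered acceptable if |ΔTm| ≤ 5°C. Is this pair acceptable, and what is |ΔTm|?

|ΔTm| = 6°C; the pair is not acceptable.

Forward: A=4 T=4 G=7 C=4 → Tm = 2·8 + 4·11 = 60°C.
Reverse: A=3 T=6 G=5 C=7 → Tm = 2·9 + 4·12 = 66°C.
|ΔTm| = |60 − 66| = 6°C, > 5°C.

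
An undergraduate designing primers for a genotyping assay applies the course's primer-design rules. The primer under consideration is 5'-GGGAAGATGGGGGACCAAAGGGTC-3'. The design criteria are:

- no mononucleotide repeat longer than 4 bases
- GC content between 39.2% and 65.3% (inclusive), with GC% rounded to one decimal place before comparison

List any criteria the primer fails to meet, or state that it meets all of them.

Fails: homopolymer run.

Base counts: A=7, T=2, G=12, C=3 (length 24).
homopolymer run: longest run = 5, exceeds 4 ✗
GC content: GC 15/24 = 62.5% ✓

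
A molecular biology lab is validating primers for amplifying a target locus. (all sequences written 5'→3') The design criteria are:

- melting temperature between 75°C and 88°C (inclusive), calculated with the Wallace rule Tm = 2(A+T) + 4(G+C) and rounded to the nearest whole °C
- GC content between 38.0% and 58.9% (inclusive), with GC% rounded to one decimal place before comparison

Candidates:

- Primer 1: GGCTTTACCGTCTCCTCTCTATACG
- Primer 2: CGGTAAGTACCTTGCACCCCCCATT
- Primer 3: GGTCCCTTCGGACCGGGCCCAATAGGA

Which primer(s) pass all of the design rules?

Primer 1 and Primer 2.

Primer 1 (25 nt, A=3 T=9 G=4 C=9): Tm = 2·12 + 4·13 = 76°C ✓; GC 13/25 = 52.0% ✓ — passes.
Primer 2 (25 nt, A=5 T=6 G=4 C=10): Tm = 2·11 + 4·14 = 78°C ✓; GC 14/25 = 56.0% ✓ — passes.
Primer 3 (27 nt, A=5 T=4 G=9 C=9): Tm = 2·9 + 4·18 = 90°C, outside 75–88°C ✗; GC 18/27 = 66.7%, outside 38.0–58.9% ✗ — fails.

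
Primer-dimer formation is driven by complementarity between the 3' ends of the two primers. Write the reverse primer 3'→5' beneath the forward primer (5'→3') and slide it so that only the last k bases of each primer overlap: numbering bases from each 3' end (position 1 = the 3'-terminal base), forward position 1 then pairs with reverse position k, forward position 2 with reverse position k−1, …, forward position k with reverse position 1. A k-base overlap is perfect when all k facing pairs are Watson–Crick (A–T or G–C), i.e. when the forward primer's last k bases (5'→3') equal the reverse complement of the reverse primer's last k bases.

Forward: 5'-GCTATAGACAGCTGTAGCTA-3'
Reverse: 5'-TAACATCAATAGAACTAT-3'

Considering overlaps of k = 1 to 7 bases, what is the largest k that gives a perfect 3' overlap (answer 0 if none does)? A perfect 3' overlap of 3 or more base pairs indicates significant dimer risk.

Longest perfect overlap: 1 complementary base pair; below the dimer-risk threshold (threshold 3).

Last 7 bases (5'→3') — forward …GTAGCTA, reverse …GAACTAT.
Reverse complement of the reverse primer's last 7 bases: ATAGTTC; its first k bases are the reverse complement of the reverse primer's last k bases, so a perfect k-base overlap needs the forward primer's last k bases to equal them.
Comparing (forward last k vs required): k=1: A vs A ✓; k=2: TA vs AT ✗; k=3: CTA vs ATA ✗; k=4: GCTA vs ATAG ✗; k=5: AGCTA vs ATAGT ✗; k=6: TAGCTA vs ATAGTT ✗; k=7: GTAGCTA vs ATAGTTC ✗.
Only k = 1 is perfect, so the longest perfect 3' overlap is 1.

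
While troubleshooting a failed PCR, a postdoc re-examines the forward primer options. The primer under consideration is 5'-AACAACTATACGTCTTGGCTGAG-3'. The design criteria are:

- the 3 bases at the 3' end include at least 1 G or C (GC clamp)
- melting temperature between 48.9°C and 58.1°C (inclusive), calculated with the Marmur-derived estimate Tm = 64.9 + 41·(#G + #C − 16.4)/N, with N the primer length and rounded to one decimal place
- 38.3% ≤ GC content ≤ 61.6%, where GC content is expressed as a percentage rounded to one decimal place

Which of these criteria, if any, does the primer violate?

Meets all criteria.

Base counts: A=7, T=6, G=5, C=5 (length 23).
GC clamp: 3' end GAG has 2 G/C ✓
Tm: Tm = 64.9 + 41·(10 − 16.4)/23 = 53.5°C ✓
GC content: GC 10/23 = 43.5% ✓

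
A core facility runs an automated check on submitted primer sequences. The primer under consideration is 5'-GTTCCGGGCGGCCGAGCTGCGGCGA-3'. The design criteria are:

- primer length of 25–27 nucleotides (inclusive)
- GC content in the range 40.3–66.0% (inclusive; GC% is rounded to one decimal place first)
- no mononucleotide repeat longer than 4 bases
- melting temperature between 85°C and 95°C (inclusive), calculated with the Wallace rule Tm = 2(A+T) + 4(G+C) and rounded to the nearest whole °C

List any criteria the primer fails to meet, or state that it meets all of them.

Fails: GC content.

Base counts: A=2, T=3, G=12, C=8 (length 25).
length: length 25 ✓
GC content: GC 20/25 = 80.0%, outside 40.3–66.0% ✗
homopolymer run: longest run = 3 ✓
Tm: Tm = 2·5 + 4·20 = 90°C ✓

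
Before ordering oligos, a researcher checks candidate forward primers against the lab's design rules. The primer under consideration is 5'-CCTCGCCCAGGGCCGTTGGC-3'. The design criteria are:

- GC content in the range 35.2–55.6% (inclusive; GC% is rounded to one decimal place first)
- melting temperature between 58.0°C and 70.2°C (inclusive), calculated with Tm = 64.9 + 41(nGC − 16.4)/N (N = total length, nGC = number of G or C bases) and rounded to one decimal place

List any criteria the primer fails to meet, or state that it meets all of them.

Fails: GC content.

Base counts: A=1, T=3, G=7, C=9 (length 20).
GC content: GC 16/20 = 80.0%, outside 35.2–55.6% ✗
Tm: Tm = 64.9 + 41·(16 − 16.4)/20 = 64.1°C ✓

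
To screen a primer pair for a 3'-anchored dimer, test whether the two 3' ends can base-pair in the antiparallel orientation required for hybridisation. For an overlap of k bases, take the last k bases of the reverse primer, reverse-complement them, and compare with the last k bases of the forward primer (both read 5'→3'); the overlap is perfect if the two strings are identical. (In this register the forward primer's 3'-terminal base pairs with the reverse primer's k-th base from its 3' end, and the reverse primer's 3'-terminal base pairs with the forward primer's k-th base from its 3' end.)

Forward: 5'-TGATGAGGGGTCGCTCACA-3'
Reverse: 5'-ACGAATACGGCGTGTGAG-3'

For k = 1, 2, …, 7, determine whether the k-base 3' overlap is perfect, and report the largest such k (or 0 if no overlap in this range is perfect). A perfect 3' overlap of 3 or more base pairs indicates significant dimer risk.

Longest perfect overlap: 6 complementary base pairs; significant dimer risk (threshold 3).

Last 7 bases (5'→3') — forward …GCTCACA, reverse …GTGTGAG.
Reverse complement of the reverse primer's last 7 bases: CTCACAC; its first k bases are the reverse complement of the reverse primer's last k bases, so a perfect k-base overlap needs the forward primer's last k bases to equal them.
Comparing (forward last k vs required): k=1: A vs C ✗; k=2: CA vs CT ✗; k=3: ACA vs CTC ✗; k=4: CACA vs CTCA ✗; k=5: TCACA vs CTCAC ✗; k=6: CTCACA vs CTCACA ✓; k=7: GCTCACA vs CTCACAC ✗.
Only k = 6 is perfect, so the longest perfect 3' overlap is 6.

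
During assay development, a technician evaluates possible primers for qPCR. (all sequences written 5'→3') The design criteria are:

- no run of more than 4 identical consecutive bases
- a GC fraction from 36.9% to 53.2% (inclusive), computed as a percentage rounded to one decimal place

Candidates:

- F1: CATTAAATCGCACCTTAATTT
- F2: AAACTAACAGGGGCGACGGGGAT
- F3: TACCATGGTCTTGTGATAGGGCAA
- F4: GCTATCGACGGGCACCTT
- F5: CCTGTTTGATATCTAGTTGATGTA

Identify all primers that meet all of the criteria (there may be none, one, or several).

F3 only.

F1 (21 nt, A=7 T=8 G=1 C=5): longest run = 3 ✓; GC 6/21 = 28.6%, outside 36.9–53.2% ✗ — fails.
F2 (23 nt, A=8 T=2 G=9 C=4): longest run = 4 ✓; GC 13/23 = 56.5%, outside 36.9–53.2% ✗ — fails.
F3 (24 nt, A=6 T=7 G=7 C=4): longest run = 3 ✓; GC 11/24 = 45.8% ✓ — passes.
F4 (18 nt, A=3 T=4 G=5 C=6): longest run = 3 ✓; GC 11/18 = 61.1%, outside 36.9–53.2% ✗ — fails.
F5 (24 nt, A=5 T=11 G=5 C=3): longest run = 3 ✓; GC 8/24 = 33.3%, outside 36.9–53.2% ✗ — fails.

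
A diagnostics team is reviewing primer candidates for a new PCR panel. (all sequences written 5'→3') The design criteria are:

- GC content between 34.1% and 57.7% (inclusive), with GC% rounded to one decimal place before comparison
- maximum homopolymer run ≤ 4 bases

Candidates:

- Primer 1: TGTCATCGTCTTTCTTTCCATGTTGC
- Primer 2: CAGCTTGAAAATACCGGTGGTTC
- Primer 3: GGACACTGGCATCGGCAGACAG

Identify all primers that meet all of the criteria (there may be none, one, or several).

Primer 1 and Primer 2.

Primer 1 (26 nt, A=2 T=13 G=4 C=7): GC 11/26 = 42.3% ✓; longest run = 3 ✓ — passes.
Primer 2 (23 nt, A=6 T=6 G=6 C=5): GC 11/23 = 47.8% ✓; longest run = 4 ✓ — passes.
Primer 3 (22 nt, A=6 T=2 G=8 C=6): GC 14/22 = 63.6%, outside 34.1–57.7% ✗; longest run = 2 ✓ — fails.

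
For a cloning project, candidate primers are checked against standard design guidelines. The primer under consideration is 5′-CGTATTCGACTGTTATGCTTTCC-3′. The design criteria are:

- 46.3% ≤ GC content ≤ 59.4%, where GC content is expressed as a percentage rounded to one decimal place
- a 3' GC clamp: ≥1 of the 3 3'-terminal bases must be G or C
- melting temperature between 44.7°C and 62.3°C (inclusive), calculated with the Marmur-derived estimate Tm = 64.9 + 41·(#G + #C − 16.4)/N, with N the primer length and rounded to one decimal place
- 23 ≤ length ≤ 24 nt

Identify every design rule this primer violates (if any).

Base counts: A=3, T=10, G=4, C=6 (length 23).
GC content: GC 10/23 = 43.5%, outside 46.3–59.4% ✗
GC clamp: 3' end TCC has 2 G/C ✓
Tm: Tm = 64.9 + 41·(10 − 16.4)/23 = 53.5°C ✓
length: length 23 ✓

Fails: GC content.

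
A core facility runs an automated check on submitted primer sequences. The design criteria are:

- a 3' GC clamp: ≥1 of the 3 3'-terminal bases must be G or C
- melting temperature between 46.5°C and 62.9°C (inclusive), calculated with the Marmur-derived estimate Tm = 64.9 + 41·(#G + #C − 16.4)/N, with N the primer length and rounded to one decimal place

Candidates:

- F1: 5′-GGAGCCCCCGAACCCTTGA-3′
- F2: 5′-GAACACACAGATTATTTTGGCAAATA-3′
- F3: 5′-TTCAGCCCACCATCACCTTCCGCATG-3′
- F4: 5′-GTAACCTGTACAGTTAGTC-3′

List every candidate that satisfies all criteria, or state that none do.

F1, F3 and F4.

F1 (19 nt, A=4 T=2 G=5 C=8): 3' end TGA has 1 G/C ✓; Tm = 64.9 + 41·(13 − 16.4)/19 = 57.6°C ✓ — passes.
F2 (26 nt, A=11 T=7 G=4 C=4): 3' end ATA has 0 G/C, need ≥1 ✗; Tm = 64.9 + 41·(8 − 16.4)/26 = 51.7°C ✓ — fails.
F3 (26 nt, A=5 T=6 G=3 C=12): 3' end ATG has 1 G/C ✓; Tm = 64.9 + 41·(15 − 16.4)/26 = 62.7°C ✓ — passes.
F4 (19 nt, A=5 T=6 G=4 C=4): 3' end GTC has 2 G/C ✓; Tm = 64.9 + 41·(8 − 16.4)/19 = 46.8°C ✓ — passes.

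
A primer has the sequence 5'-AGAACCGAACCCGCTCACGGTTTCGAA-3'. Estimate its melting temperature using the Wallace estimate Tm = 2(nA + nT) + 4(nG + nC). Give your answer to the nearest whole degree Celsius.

84°C

Base counts: A=8, T=4, G=6, C=9 (length 27).
Tm = 2·(8+4) + 4·(6+9) = 2·12 + 4·15 = 24 + 60 = 84°C.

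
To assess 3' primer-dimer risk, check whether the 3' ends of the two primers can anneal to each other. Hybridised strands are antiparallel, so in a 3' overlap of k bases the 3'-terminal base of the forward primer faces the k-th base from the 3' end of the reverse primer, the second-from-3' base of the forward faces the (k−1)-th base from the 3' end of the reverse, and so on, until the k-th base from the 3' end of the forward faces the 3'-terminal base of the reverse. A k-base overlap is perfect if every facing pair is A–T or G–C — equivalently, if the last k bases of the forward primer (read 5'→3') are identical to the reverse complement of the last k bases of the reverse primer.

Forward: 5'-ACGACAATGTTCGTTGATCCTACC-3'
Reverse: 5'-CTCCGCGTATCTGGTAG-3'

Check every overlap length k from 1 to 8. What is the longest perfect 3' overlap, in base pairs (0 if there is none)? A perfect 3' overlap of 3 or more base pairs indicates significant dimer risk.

Longest perfect overlap: 5 complementary base pairs; significant dimer risk (threshold 3).

Last 8 bases (5'→3') — forward …ATCCTACC, reverse …TCTGGTAG.
Reverse complement of the reverse primer's last 8 bases: CTACCAGA; its first k bases are the reverse complement of the reverse primer's last k bases, so a perfect k-base overlap needs the forward primer's last k bases to equal them.
Comparing (forward last k vs required): k=1: C vs C ✓; k=2: CC vs CT ✗; k=3: ACC vs CTA ✗; k=4: TACC vs CTAC ✗; k=5: CTACC vs CTACC ✓; k=6: CCTACC vs CTACCA ✗; k=7: TCCTACC vs CTACCAG ✗; k=8: ATCCTACC vs CTACCAGA ✗.
Perfect overlaps at k = 1, 5; the largest is 5.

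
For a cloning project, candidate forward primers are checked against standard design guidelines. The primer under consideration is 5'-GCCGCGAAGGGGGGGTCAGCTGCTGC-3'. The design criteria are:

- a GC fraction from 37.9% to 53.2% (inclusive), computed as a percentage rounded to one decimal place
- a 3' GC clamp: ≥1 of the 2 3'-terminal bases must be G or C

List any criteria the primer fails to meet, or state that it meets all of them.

Fails: GC content.

Base counts: A=3, T=3, G=13, C=7 (length 26).
GC content: GC 20/26 = 76.9%, outside 37.9–53.2% ✗
GC clamp: 3' end GC has 2 G/C ✓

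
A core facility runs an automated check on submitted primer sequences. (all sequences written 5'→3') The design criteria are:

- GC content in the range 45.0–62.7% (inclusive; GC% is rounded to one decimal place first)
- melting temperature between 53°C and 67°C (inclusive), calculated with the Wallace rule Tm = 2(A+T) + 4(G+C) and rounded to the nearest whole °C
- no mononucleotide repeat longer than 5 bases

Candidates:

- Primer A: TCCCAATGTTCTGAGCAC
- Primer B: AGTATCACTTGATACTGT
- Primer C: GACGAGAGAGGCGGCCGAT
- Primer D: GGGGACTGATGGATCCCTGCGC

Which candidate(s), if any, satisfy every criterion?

Primer A (18 nt, A=4 T=5 G=3 C=6): GC 9/18 = 50.0% ✓; Tm = 2·9 + 4·9 = 54°C ✓; longest run = 3 ✓ — passes.
Primer B (18 nt, A=5 T=7 G=3 C=3): GC 6/18 = 33.3%, outside 45.0–62.7% ✗; Tm = 2·12 + 4·6 = 48°C, outside 53–67°C ✗; longest run = 2 ✓ — fails.
Primer C (19 nt, A=5 T=1 G=9 C=4): GC 13/19 = 68.4%, outside 45.0–62.7% ✗; Tm = 2·6 + 4·13 = 64°C ✓; longest run = 2 ✓ — fails.
Primer D (22 nt, A=3 T=4 G=9 C=6): GC 15/22 = 68.2%, outside 45.0–62.7% ✗; Tm = 2·7 + 4·15 = 74°C, outside 53–67°C ✗; longest run = 4 ✓ — fails.

Primer A only.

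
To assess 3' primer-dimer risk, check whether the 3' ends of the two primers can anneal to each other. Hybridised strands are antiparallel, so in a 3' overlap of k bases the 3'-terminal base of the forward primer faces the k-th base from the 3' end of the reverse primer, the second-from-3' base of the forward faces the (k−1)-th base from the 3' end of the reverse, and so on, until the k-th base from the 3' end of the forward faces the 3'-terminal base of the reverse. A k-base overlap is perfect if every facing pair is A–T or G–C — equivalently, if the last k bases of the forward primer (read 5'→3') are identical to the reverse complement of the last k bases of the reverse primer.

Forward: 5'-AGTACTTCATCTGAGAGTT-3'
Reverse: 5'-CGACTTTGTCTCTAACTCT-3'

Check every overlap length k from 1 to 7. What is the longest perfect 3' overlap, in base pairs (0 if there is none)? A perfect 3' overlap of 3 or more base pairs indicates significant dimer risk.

Last 7 bases (5'→3') — forward …GAGAGTT, reverse …TAACTCT.
Reverse complement of the reverse primer's last 7 bases: AGAGTTA; its first k bases are the reverse complement of the reverse primer's last k bases, so a perfect k-base overlap needs the forward primer's last k bases to equal them.
Comparing (forward last k vs required): k=1: T vs A ✗; k=2: TT vs AG ✗; k=3: GTT vs AGA ✗; k=4: AGTT vs AGAG ✗; k=5: GAGTT vs AGAGT ✗; k=6: AGAGTT vs AGAGTT ✓; k=7: GAGAGTT vs AGAGTTA ✗.
Only k = 6 is perfect, so the longest perfect 3' overlap is 6.

Longest perfect overlap: 6 complementary base pairs; significant dimer risk (threshold 3).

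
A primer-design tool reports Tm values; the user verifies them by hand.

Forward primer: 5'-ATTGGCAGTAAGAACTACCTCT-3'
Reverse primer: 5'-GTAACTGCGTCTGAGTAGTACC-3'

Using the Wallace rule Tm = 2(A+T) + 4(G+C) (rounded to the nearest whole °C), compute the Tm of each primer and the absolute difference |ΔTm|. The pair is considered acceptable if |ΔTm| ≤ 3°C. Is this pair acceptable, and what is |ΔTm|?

Forward: A=7 T=6 G=4 C=5 → Tm = 2·13 + 4·9 = 62°C.
Reverse: A=5 T=6 G=6 C=5 → Tm = 2·11 + 4·11 = 66°C.
|ΔTm| = |62 − 66| = 4°C, > 3°C.

|ΔTm| = 4°C; the pair is not acceptable.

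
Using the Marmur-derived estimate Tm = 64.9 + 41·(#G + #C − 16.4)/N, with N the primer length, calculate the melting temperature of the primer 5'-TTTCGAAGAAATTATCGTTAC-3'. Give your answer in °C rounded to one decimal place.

44.6°C

Base counts: A=7, T=8, G=3, C=3; G+C = 6, N = 21.
Tm = 64.9 + 41·(6 − 16.4)/21 = 64.9 + -426.40/21 = 44.6°C.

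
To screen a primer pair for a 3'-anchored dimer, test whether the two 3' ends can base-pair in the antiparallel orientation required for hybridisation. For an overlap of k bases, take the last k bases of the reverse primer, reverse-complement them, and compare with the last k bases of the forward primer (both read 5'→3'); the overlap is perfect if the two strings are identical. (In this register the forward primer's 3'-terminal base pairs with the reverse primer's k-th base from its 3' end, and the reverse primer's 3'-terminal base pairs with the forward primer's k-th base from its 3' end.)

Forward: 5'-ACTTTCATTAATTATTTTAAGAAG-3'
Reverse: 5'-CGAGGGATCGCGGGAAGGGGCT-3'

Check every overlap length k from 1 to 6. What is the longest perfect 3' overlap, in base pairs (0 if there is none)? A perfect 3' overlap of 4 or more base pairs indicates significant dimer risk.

Longest perfect overlap: 2 complementary base pairs; below the dimer-risk threshold (threshold 4).

Last 6 bases (5'→3') — forward …AAGAAG, reverse …GGGGCT.
Reverse complement of the reverse primer's last 6 bases: AGCCCC; its first k bases are the reverse complement of the reverse primer's last k bases, so a perfect k-base overlap needs the forward primer's last k bases to equal them.
Comparing (forward last k vs required): k=1: G vs A ✗; k=2: AG vs AG ✓; k=3: AAG vs AGC ✗; k=4: GAAG vs AGCC ✗; k=5: AGAAG vs AGCCC ✗; k=6: AAGAAG vs AGCCCC ✗.
Only k = 2 is perfect, so the longest perfect 3' overlap is 2.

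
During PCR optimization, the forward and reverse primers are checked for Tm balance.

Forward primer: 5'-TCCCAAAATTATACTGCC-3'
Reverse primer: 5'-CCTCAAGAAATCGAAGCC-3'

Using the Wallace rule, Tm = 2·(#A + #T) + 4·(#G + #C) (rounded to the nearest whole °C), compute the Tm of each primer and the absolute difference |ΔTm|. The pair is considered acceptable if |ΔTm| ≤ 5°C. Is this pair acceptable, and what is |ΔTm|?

|ΔTm| = 4°C; the pair is acceptable.

Forward: A=6 T=5 G=1 C=6 → Tm = 2·11 + 4·7 = 50°C.
Reverse: A=7 T=2 G=3 C=6 → Tm = 2·9 + 4·9 = 54°C.
|ΔTm| = |50 − 54| = 4°C, ≤ 5°C.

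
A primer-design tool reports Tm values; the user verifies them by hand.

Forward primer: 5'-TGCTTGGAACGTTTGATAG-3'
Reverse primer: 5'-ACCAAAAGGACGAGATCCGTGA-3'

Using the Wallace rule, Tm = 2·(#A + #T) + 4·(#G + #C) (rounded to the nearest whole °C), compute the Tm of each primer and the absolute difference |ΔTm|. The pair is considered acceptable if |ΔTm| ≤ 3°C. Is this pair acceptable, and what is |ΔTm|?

Forward: A=4 T=7 G=6 C=2 → Tm = 2·11 + 4·8 = 54°C.
Reverse: A=9 T=2 G=6 C=5 → Tm = 2·11 + 4·11 = 66°C.
|ΔTm| = |54 − 66| = 12°C, > 3°C.

|ΔTm| = 12°C; the pair is not acceptable.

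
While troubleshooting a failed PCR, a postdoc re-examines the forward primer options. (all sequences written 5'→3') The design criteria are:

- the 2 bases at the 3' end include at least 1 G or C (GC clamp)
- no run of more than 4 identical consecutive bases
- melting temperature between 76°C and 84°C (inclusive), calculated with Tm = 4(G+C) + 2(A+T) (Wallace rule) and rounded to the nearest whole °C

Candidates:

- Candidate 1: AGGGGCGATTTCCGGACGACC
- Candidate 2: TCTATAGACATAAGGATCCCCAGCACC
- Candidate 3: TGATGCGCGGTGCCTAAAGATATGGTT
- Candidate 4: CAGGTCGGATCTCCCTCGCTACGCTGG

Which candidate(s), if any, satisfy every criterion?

Candidate 1 (21 nt, A=4 T=3 G=8 C=6): 3' end CC has 2 G/C ✓; longest run = 4 ✓; Tm = 2·7 + 4·14 = 70°C, outside 76–84°C ✗ — fails.
Candidate 2 (27 nt, A=9 T=5 G=4 C=9): 3' end CC has 2 G/C ✓; longest run = 4 ✓; Tm = 2·14 + 4·13 = 80°C ✓ — passes.
Candidate 3 (27 nt, A=6 T=8 G=9 C=4): 3' end TT has 0 G/C, need ≥1 ✗; longest run = 3 ✓; Tm = 2·14 + 4·13 = 80°C ✓ — fails.
Candidate 4 (27 nt, A=3 T=6 G=8 C=10): 3' end GG has 2 G/C ✓; longest run = 3 ✓; Tm = 2·9 + 4·18 = 90°C, outside 76–84°C ✗ — fails.

Candidate 2 only.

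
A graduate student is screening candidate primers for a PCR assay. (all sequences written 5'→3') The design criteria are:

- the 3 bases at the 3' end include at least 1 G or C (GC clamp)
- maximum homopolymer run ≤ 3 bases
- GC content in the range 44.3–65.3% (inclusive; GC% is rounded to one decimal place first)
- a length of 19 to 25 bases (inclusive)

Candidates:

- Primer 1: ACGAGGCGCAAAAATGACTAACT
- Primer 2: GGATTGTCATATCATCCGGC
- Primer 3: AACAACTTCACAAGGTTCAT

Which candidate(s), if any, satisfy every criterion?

Primer 2 only.

Primer 1 (23 nt, A=10 T=3 G=5 C=5): 3' end ACT has 1 G/C ✓; longest run = 5, exceeds 3 ✗; GC 10/23 = 43.5%, outside 44.3–65.3% ✗; length 23 ✓ — fails.
Primer 2 (20 nt, A=4 T=6 G=5 C=5): 3' end GGC has 3 G/C ✓; longest run = 2 ✓; GC 10/20 = 50.0% ✓; length 20 ✓ — passes.
Primer 3 (20 nt, A=8 T=5 G=2 C=5): 3' end CAT has 1 G/C ✓; longest run = 2 ✓; GC 7/20 = 35.0%, outside 44.3–65.3% ✗; length 20 ✓ — fails.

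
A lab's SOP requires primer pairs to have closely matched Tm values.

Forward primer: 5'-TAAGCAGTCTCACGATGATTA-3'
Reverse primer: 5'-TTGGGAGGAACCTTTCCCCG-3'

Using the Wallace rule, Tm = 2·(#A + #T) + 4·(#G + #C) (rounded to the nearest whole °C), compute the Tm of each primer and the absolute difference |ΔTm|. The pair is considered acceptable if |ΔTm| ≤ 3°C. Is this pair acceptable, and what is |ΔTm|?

Forward: A=7 T=6 G=4 C=4 → Tm = 2·13 + 4·8 = 58°C.
Reverse: A=3 T=5 G=6 C=6 → Tm = 2·8 + 4·12 = 64°C.
|ΔTm| = |58 − 64| = 6°C, > 3°C.

|ΔTm| = 6°C; the pair is not acceptable.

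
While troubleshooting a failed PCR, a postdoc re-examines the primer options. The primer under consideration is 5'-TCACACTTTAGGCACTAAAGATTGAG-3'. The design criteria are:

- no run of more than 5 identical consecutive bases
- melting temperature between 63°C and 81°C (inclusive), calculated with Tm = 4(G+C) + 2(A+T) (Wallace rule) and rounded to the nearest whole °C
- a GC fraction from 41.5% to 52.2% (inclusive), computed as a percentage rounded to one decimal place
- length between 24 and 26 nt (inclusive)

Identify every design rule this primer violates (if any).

Fails: GC content.

Base counts: A=9, T=7, G=5, C=5 (length 26).
homopolymer run: longest run = 3 ✓
Tm: Tm = 2·16 + 4·10 = 72°C ✓
GC content: GC 10/26 = 38.5%, outside 41.5–52.2% ✗
length: length 26 ✓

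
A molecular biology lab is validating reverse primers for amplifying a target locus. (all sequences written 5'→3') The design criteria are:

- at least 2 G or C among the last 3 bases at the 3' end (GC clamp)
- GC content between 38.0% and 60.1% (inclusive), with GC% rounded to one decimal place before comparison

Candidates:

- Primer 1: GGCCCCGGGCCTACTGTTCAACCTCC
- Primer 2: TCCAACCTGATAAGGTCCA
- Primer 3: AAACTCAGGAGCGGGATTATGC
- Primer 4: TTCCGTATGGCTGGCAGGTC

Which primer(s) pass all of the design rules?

Primer 2, Primer 3 and Primer 4.

Primer 1 (26 nt, A=3 T=5 G=6 C=12): 3' end TCC has 2 G/C ✓; GC 18/26 = 69.2%, outside 38.0–60.1% ✗ — fails.
Primer 2 (19 nt, A=6 T=4 G=3 C=6): 3' end CCA has 2 G/C ✓; GC 9/19 = 47.4% ✓ — passes.
Primer 3 (22 nt, A=7 T=4 G=7 C=4): 3' end TGC has 2 G/C ✓; GC 11/22 = 50.0% ✓ — passes.
Primer 4 (20 nt, A=2 T=6 G=7 C=5): 3' end GTC has 2 G/C ✓; GC 12/20 = 60.0% ✓ — passes.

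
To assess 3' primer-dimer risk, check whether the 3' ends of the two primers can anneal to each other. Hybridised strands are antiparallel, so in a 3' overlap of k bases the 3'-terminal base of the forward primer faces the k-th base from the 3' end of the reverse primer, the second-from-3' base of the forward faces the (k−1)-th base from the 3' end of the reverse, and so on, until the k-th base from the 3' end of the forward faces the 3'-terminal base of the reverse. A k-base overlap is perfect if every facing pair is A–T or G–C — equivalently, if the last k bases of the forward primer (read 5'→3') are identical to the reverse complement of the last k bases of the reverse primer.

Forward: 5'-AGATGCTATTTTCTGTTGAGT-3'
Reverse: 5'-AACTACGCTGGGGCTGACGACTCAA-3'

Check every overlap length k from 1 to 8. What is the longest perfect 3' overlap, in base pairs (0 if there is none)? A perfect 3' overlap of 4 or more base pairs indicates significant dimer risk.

Longest perfect overlap: 6 complementary base pairs; significant dimer risk (threshold 4).

Last 8 bases (5'→3') — forward …TGTTGAGT, reverse …CGACTCAA.
Reverse complement of the reverse primer's last 8 bases: TTGAGTCG; its first k bases are the reverse complement of the reverse primer's last k bases, so a perfect k-base overlap needs the forward primer's last k bases to equal them.
Comparing (forward last k vs required): k=1: T vs T ✓; k=2: GT vs TT ✗; k=3: AGT vs TTG ✗; k=4: GAGT vs TTGA ✗; k=5: TGAGT vs TTGAG ✗; k=6: TTGAGT vs TTGAGT ✓; k=7: GTTGAGT vs TTGAGTC ✗; k=8: TGTTGAGT vs TTGAGTCG ✗.
Perfect overlaps at k = 1, 6; the largest is 6.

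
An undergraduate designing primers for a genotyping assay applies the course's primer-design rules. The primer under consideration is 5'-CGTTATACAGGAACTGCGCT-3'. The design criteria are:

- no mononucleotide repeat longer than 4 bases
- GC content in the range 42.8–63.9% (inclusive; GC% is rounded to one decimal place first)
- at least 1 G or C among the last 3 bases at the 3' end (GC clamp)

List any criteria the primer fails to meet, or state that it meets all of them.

Meets all criteria.

Base counts: A=5, T=5, G=5, C=5 (length 20).
homopolymer run: longest run = 2 ✓
GC content: GC 10/20 = 50.0% ✓
GC clamp: 3' end GCT has 2 G/C ✓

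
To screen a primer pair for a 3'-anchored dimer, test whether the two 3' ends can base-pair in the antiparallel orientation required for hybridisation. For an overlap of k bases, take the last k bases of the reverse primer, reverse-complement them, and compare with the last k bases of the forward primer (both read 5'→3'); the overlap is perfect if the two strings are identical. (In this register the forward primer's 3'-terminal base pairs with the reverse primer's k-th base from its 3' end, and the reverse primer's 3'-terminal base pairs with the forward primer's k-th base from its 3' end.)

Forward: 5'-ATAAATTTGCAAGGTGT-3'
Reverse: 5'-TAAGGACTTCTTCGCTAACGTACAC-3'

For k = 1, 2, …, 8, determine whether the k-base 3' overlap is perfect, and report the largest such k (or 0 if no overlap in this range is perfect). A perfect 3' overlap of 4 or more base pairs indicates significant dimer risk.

Longest perfect overlap: 4 complementary base pairs; significant dimer risk (threshold 4).

Last 8 bases (5'→3') — forward …CAAGGTGT, reverse …ACGTACAC.
Reverse complement of the reverse primer's last 8 bases: GTGTACGT; its first k bases are the reverse complement of the reverse primer's last k bases, so a perfect k-base overlap needs the forward primer's last k bases to equal them.
Comparing (forward last k vs required): k=1: T vs G ✗; k=2: GT vs GT ✓; k=3: TGT vs GTG ✗; k=4: GTGT vs GTGT ✓; k=5: GGTGT vs GTGTA ✗; k=6: AGGTGT vs GTGTAC ✗; k=7: AAGGTGT vs GTGTACG ✗; k=8: CAAGGTGT vs GTGTACGT ✗.
Perfect overlaps at k = 2, 4; the largest is 4.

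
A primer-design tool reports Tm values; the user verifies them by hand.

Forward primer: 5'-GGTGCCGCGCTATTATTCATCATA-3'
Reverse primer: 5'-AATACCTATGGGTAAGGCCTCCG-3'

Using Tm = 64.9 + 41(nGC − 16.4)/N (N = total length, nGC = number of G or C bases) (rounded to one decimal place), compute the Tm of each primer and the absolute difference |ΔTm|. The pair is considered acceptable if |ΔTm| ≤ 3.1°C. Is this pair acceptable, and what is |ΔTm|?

|ΔTm| = 1.4°C; the pair is acceptable.

Forward: G+C = 11, N = 24 → Tm = 64.9 + 41·(11 − 16.4)/24 = 55.7°C.
Reverse: G+C = 12, N = 23 → Tm = 64.9 + 41·(12 − 16.4)/23 = 57.1°C.
|ΔTm| = |55.7 − 57.1| = 1.4°C, ≤ 3.1°C.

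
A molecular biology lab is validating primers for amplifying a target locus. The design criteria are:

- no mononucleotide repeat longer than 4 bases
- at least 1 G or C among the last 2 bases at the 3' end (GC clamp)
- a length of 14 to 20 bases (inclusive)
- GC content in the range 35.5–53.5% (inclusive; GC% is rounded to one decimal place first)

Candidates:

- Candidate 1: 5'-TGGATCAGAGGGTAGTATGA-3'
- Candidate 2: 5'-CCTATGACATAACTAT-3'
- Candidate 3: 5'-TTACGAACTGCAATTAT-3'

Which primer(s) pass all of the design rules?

Candidate 1 (20 nt, A=6 T=5 G=8 C=1): longest run = 3 ✓; 3' end GA has 1 G/C ✓; length 20 ✓; GC 9/20 = 45.0% ✓ — passes.
Candidate 2 (16 nt, A=6 T=5 G=1 C=4): longest run = 2 ✓; 3' end AT has 0 G/C, need ≥1 ✗; length 16 ✓; GC 5/16 = 31.3%, outside 35.5–53.5% ✗ — fails.
Candidate 3 (17 nt, A=6 T=6 G=2 C=3): longest run = 2 ✓; 3' end AT has 0 G/C, need ≥1 ✗; length 17 ✓; GC 5/17 = 29.4%, outside 35.5–53.5% ✗ — fails.

Candidate 1 only.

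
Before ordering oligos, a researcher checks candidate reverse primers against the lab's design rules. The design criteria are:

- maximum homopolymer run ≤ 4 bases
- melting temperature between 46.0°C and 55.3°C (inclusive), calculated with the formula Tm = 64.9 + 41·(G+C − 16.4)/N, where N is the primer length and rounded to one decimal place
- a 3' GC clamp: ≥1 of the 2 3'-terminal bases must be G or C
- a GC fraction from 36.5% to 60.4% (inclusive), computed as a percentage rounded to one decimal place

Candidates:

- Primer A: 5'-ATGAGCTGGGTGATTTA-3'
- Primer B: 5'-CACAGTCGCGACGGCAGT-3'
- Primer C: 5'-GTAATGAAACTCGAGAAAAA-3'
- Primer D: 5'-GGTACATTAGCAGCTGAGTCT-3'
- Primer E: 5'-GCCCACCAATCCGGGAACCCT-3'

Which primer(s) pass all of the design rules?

Primer D only.

Primer A (17 nt, A=4 T=6 G=6 C=1): longest run = 3 ✓; Tm = 64.9 + 41·(7 − 16.4)/17 = 42.2°C, outside 46.0–55.3°C ✗; 3' end TA has 0 G/C, need ≥1 ✗; GC 7/17 = 41.2% ✓ — fails.
Primer B (18 nt, A=4 T=2 G=6 C=6): longest run = 2 ✓; Tm = 64.9 + 41·(12 − 16.4)/18 = 54.9°C ✓; 3' end GT has 1 G/C ✓; GC 12/18 = 66.7%, outside 36.5–60.4% ✗ — fails.
Primer C (20 nt, A=11 T=3 G=4 C=2): longest run = 5, exceeds 4 ✗; Tm = 64.9 + 41·(6 − 16.4)/20 = 43.6°C, outside 46.0–55.3°C ✗; 3' end AA has 0 G/C, need ≥1 ✗; GC 6/20 = 30.0%, outside 36.5–60.4% ✗ — fails.
Primer D (21 nt, A=5 T=6 G=6 C=4): longest run = 2 ✓; Tm = 64.9 + 41·(10 − 16.4)/21 = 52.4°C ✓; 3' end CT has 1 G/C ✓; GC 10/21 = 47.6% ✓ — passes.
Primer E (21 nt, A=5 T=2 G=4 C=10): longest run = 3 ✓; Tm = 64.9 + 41·(14 − 16.4)/21 = 60.2°C, outside 46.0–55.3°C ✗; 3' end CT has 1 G/C ✓; GC 14/21 = 66.7%, outside 36.5–60.4% ✗ — fails.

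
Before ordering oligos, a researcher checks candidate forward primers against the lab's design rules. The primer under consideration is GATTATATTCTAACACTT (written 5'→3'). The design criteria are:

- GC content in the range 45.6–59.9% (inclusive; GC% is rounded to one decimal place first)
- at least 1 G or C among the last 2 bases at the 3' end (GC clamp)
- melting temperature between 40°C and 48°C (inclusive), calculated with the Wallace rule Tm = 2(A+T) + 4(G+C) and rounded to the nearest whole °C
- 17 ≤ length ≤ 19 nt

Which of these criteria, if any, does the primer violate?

Fails: GC content, GC clamp.

Base counts: A=6, T=8, G=1, C=3 (length 18).
GC content: GC 4/18 = 22.2%, outside 45.6–59.9% ✗
GC clamp: 3' end TT has 0 G/C, need ≥1 ✗
Tm: Tm = 2·14 + 4·4 = 44°C ✓
length: length 18 ✓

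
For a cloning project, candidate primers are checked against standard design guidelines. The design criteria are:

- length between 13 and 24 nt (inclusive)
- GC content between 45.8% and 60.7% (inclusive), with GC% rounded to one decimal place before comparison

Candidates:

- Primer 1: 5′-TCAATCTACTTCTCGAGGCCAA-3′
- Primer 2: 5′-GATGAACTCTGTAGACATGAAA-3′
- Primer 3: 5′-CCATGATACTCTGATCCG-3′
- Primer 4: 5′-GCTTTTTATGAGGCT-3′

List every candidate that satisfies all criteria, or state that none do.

Primer 3 only.

Primer 1 (22 nt, A=6 T=6 G=3 C=7): length 22 ✓; GC 10/22 = 45.5%, outside 45.8–60.7% ✗ — fails.
Primer 2 (22 nt, A=9 T=5 G=5 C=3): length 22 ✓; GC 8/22 = 36.4%, outside 45.8–60.7% ✗ — fails.
Primer 3 (18 nt, A=4 T=5 G=3 C=6): length 18 ✓; GC 9/18 = 50.0% ✓ — passes.
Primer 4 (15 nt, A=2 T=7 G=4 C=2): length 15 ✓; GC 6/15 = 40.0%, outside 45.8–60.7% ✗ — fails.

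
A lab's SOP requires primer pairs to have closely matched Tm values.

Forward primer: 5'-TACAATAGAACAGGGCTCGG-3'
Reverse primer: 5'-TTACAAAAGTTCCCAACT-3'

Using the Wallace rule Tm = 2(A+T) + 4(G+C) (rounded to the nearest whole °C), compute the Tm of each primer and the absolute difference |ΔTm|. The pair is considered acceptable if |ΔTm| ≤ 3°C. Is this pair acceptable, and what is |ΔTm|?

Forward: A=7 T=3 G=6 C=4 → Tm = 2·10 + 4·10 = 60°C.
Reverse: A=7 T=5 G=1 C=5 → Tm = 2·12 + 4·6 = 48°C.
|ΔTm| = |60 − 48| = 12°C, > 3°C.

|ΔTm| = 12°C; the pair is not acceptable.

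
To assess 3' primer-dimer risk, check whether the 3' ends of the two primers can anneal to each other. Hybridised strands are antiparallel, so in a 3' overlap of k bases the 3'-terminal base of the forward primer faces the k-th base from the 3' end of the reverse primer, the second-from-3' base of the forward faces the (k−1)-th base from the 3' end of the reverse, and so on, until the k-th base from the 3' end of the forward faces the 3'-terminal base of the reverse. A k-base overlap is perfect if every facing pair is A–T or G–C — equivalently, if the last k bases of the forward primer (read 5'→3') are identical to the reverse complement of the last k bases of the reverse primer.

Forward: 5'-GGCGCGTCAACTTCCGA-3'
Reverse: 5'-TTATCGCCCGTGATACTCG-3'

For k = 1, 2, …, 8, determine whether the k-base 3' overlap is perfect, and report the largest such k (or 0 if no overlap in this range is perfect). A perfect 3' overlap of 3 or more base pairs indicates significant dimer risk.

Last 8 bases (5'→3') — forward …ACTTCCGA, reverse …GATACTCG.
Reverse complement of the reverse primer's last 8 bases: CGAGTATC; its first k bases are the reverse complement of the reverse primer's last k bases, so a perfect k-base overlap needs the forward primer's last k bases to equal them.
Comparing (forward last k vs required): k=1: A vs C ✗; k=2: GA vs CG ✗; k=3: CGA vs CGA ✓; k=4: CCGA vs CGAG ✗; k=5: TCCGA vs CGAGT ✗; k=6: TTCCGA vs CGAGTA ✗; k=7: CTTCCGA vs CGAGTAT ✗; k=8: ACTTCCGA vs CGAGTATC ✗.
Only k = 3 is perfect, so the longest perfect 3' overlap is 3.

Longest perfect overlap: 3 complementary base pairs; significant dimer risk (threshold 3).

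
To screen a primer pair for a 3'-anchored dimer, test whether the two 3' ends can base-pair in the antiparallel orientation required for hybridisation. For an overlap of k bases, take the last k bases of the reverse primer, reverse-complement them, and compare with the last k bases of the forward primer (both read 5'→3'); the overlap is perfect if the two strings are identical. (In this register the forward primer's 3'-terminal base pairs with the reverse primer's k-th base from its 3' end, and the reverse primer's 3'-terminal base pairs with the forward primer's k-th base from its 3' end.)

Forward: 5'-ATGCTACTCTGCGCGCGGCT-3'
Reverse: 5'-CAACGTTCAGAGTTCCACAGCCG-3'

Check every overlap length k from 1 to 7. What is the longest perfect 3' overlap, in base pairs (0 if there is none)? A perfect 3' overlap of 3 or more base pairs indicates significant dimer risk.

Longest perfect overlap: 5 complementary base pairs; significant dimer risk (threshold 3).

Last 7 bases (5'→3') — forward …CGCGGCT, reverse …ACAGCCG.
Reverse complement of the reverse primer's last 7 bases: CGGCTGT; its first k bases are the reverse complement of the reverse primer's last k bases, so a perfect k-base overlap needs the forward primer's last k bases to equal them.
Comparing (forward last k vs required): k=1: T vs C ✗; k=2: CT vs CG ✗; k=3: GCT vs CGG ✗; k=4: GGCT vs CGGC ✗; k=5: CGGCT vs CGGCT ✓; k=6: GCGGCT vs CGGCTG ✗; k=7: CGCGGCT vs CGGCTGT ✗.
Only k = 5 is perfect, so the longest perfect 3' overlap is 5.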